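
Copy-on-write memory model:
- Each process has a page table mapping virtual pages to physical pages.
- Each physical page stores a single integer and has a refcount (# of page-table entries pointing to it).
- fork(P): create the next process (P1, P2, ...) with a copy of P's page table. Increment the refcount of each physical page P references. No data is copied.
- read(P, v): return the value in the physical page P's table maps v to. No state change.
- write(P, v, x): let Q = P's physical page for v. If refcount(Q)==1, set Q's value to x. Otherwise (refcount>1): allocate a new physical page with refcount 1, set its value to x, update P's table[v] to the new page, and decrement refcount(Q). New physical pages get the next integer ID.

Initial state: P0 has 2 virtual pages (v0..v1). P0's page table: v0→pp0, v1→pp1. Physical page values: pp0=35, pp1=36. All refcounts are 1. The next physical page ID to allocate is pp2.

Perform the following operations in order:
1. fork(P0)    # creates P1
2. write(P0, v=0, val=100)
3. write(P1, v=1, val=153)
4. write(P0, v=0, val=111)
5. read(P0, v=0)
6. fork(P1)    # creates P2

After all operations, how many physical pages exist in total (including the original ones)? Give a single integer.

Answer: 4

Derivation:
Op 1: fork(P0) -> P1. 2 ppages; refcounts: pp0:2 pp1:2
Op 2: write(P0, v0, 100). refcount(pp0)=2>1 -> COPY to pp2. 3 ppages; refcounts: pp0:1 pp1:2 pp2:1
Op 3: write(P1, v1, 153). refcount(pp1)=2>1 -> COPY to pp3. 4 ppages; refcounts: pp0:1 pp1:1 pp2:1 pp3:1
Op 4: write(P0, v0, 111). refcount(pp2)=1 -> write in place. 4 ppages; refcounts: pp0:1 pp1:1 pp2:1 pp3:1
Op 5: read(P0, v0) -> 111. No state change.
Op 6: fork(P1) -> P2. 4 ppages; refcounts: pp0:2 pp1:1 pp2:1 pp3:2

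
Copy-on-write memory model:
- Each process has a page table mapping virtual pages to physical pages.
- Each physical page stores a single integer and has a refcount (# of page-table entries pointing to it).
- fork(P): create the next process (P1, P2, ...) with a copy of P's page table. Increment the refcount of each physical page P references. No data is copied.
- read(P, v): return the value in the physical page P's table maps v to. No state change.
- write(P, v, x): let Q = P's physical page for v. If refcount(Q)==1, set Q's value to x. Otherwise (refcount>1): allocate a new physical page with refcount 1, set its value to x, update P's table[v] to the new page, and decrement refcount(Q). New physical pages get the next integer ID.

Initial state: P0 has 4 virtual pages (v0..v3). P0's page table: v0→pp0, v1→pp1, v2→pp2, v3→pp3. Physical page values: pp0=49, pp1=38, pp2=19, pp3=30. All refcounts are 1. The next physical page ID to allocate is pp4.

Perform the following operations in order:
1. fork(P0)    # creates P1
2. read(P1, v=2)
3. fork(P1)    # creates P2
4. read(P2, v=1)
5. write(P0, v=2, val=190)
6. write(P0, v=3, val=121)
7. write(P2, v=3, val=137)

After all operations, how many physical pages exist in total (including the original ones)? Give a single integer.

Op 1: fork(P0) -> P1. 4 ppages; refcounts: pp0:2 pp1:2 pp2:2 pp3:2
Op 2: read(P1, v2) -> 19. No state change.
Op 3: fork(P1) -> P2. 4 ppages; refcounts: pp0:3 pp1:3 pp2:3 pp3:3
Op 4: read(P2, v1) -> 38. No state change.
Op 5: write(P0, v2, 190). refcount(pp2)=3>1 -> COPY to pp4. 5 ppages; refcounts: pp0:3 pp1:3 pp2:2 pp3:3 pp4:1
Op 6: write(P0, v3, 121). refcount(pp3)=3>1 -> COPY to pp5. 6 ppages; refcounts: pp0:3 pp1:3 pp2:2 pp3:2 pp4:1 pp5:1
Op 7: write(P2, v3, 137). refcount(pp3)=2>1 -> COPY to pp6. 7 ppages; refcounts: pp0:3 pp1:3 pp2:2 pp3:1 pp4:1 pp5:1 pp6:1

Answer: 7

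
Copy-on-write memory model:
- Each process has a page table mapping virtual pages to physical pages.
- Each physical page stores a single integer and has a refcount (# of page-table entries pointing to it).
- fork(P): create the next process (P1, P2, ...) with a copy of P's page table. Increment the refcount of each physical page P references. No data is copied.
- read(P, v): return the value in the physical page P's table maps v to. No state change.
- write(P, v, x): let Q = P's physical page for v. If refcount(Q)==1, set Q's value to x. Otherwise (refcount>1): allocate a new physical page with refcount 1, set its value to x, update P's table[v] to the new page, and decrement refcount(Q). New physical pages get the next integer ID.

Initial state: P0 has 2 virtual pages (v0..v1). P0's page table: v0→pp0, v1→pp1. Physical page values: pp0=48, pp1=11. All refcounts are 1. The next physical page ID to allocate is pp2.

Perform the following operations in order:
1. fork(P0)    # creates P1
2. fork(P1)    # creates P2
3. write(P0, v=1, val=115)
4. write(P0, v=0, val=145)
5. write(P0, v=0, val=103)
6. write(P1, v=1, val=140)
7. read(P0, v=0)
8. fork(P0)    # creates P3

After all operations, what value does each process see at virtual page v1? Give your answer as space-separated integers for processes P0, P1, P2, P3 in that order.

Answer: 115 140 11 115

Derivation:
Op 1: fork(P0) -> P1. 2 ppages; refcounts: pp0:2 pp1:2
Op 2: fork(P1) -> P2. 2 ppages; refcounts: pp0:3 pp1:3
Op 3: write(P0, v1, 115). refcount(pp1)=3>1 -> COPY to pp2. 3 ppages; refcounts: pp0:3 pp1:2 pp2:1
Op 4: write(P0, v0, 145). refcount(pp0)=3>1 -> COPY to pp3. 4 ppages; refcounts: pp0:2 pp1:2 pp2:1 pp3:1
Op 5: write(P0, v0, 103). refcount(pp3)=1 -> write in place. 4 ppages; refcounts: pp0:2 pp1:2 pp2:1 pp3:1
Op 6: write(P1, v1, 140). refcount(pp1)=2>1 -> COPY to pp4. 5 ppages; refcounts: pp0:2 pp1:1 pp2:1 pp3:1 pp4:1
Op 7: read(P0, v0) -> 103. No state change.
Op 8: fork(P0) -> P3. 5 ppages; refcounts: pp0:2 pp1:1 pp2:2 pp3:2 pp4:1
P0: v1 -> pp2 = 115
P1: v1 -> pp4 = 140
P2: v1 -> pp1 = 11
P3: v1 -> pp2 = 115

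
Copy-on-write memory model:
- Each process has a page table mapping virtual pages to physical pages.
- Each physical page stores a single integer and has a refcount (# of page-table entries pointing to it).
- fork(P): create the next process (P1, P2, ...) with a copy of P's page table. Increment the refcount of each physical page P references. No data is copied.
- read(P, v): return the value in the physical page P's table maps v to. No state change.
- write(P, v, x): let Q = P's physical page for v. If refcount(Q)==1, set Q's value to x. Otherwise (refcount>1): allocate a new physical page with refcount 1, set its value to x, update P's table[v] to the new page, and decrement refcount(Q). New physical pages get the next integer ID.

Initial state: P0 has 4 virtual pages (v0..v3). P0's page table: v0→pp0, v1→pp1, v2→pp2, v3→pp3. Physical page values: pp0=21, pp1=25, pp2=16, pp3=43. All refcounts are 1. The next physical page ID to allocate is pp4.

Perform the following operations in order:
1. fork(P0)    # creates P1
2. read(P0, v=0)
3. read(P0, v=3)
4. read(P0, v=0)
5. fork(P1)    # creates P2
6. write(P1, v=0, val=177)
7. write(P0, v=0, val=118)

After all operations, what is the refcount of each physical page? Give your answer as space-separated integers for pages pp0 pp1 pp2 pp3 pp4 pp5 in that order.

Answer: 1 3 3 3 1 1

Derivation:
Op 1: fork(P0) -> P1. 4 ppages; refcounts: pp0:2 pp1:2 pp2:2 pp3:2
Op 2: read(P0, v0) -> 21. No state change.
Op 3: read(P0, v3) -> 43. No state change.
Op 4: read(P0, v0) -> 21. No state change.
Op 5: fork(P1) -> P2. 4 ppages; refcounts: pp0:3 pp1:3 pp2:3 pp3:3
Op 6: write(P1, v0, 177). refcount(pp0)=3>1 -> COPY to pp4. 5 ppages; refcounts: pp0:2 pp1:3 pp2:3 pp3:3 pp4:1
Op 7: write(P0, v0, 118). refcount(pp0)=2>1 -> COPY to pp5. 6 ppages; refcounts: pp0:1 pp1:3 pp2:3 pp3:3 pp4:1 pp5:1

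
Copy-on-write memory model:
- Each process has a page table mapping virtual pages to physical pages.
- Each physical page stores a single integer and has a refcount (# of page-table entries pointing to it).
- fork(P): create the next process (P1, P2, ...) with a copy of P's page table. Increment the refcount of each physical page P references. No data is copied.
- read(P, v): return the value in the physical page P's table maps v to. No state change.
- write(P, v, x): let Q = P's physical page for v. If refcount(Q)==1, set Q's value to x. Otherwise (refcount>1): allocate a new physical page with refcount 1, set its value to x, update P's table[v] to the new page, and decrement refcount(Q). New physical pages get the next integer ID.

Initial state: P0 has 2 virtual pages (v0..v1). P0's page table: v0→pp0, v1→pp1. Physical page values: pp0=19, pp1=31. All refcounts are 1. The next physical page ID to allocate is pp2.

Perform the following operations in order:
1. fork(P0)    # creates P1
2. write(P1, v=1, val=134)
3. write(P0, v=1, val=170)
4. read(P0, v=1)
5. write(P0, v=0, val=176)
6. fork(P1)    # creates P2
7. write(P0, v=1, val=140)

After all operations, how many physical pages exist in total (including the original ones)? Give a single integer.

Op 1: fork(P0) -> P1. 2 ppages; refcounts: pp0:2 pp1:2
Op 2: write(P1, v1, 134). refcount(pp1)=2>1 -> COPY to pp2. 3 ppages; refcounts: pp0:2 pp1:1 pp2:1
Op 3: write(P0, v1, 170). refcount(pp1)=1 -> write in place. 3 ppages; refcounts: pp0:2 pp1:1 pp2:1
Op 4: read(P0, v1) -> 170. No state change.
Op 5: write(P0, v0, 176). refcount(pp0)=2>1 -> COPY to pp3. 4 ppages; refcounts: pp0:1 pp1:1 pp2:1 pp3:1
Op 6: fork(P1) -> P2. 4 ppages; refcounts: pp0:2 pp1:1 pp2:2 pp3:1
Op 7: write(P0, v1, 140). refcount(pp1)=1 -> write in place. 4 ppages; refcounts: pp0:2 pp1:1 pp2:2 pp3:1

Answer: 4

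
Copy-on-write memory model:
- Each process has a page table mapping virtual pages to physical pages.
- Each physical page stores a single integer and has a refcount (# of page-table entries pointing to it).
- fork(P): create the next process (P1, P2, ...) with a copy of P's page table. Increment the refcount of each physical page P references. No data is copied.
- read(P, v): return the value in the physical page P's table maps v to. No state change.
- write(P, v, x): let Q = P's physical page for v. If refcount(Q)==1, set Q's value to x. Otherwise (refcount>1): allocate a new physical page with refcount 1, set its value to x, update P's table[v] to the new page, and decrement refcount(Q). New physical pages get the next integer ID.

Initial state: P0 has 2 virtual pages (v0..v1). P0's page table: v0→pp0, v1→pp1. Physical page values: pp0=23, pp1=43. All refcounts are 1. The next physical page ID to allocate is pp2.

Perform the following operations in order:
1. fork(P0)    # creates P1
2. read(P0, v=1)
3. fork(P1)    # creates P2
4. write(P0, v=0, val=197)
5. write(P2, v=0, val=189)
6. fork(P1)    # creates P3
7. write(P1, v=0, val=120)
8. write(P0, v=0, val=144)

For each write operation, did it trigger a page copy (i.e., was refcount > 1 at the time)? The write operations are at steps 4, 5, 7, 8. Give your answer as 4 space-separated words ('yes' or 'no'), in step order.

Op 1: fork(P0) -> P1. 2 ppages; refcounts: pp0:2 pp1:2
Op 2: read(P0, v1) -> 43. No state change.
Op 3: fork(P1) -> P2. 2 ppages; refcounts: pp0:3 pp1:3
Op 4: write(P0, v0, 197). refcount(pp0)=3>1 -> COPY to pp2. 3 ppages; refcounts: pp0:2 pp1:3 pp2:1
Op 5: write(P2, v0, 189). refcount(pp0)=2>1 -> COPY to pp3. 4 ppages; refcounts: pp0:1 pp1:3 pp2:1 pp3:1
Op 6: fork(P1) -> P3. 4 ppages; refcounts: pp0:2 pp1:4 pp2:1 pp3:1
Op 7: write(P1, v0, 120). refcount(pp0)=2>1 -> COPY to pp4. 5 ppages; refcounts: pp0:1 pp1:4 pp2:1 pp3:1 pp4:1
Op 8: write(P0, v0, 144). refcount(pp2)=1 -> write in place. 5 ppages; refcounts: pp0:1 pp1:4 pp2:1 pp3:1 pp4:1

yes yes yes no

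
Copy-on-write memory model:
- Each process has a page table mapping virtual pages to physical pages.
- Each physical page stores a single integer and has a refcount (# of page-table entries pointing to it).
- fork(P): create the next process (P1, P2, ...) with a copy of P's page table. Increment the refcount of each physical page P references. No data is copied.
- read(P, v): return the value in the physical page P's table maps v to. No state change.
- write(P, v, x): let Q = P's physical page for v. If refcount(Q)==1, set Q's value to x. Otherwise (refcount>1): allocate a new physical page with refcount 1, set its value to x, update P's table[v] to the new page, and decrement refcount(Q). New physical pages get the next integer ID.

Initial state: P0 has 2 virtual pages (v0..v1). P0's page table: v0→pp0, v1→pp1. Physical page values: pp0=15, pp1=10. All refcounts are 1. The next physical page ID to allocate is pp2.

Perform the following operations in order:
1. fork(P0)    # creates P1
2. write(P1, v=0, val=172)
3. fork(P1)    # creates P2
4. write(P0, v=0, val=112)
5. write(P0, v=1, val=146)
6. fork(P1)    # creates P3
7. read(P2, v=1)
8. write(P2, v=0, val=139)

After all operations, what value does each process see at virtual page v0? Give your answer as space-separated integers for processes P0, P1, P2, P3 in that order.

Answer: 112 172 139 172

Derivation:
Op 1: fork(P0) -> P1. 2 ppages; refcounts: pp0:2 pp1:2
Op 2: write(P1, v0, 172). refcount(pp0)=2>1 -> COPY to pp2. 3 ppages; refcounts: pp0:1 pp1:2 pp2:1
Op 3: fork(P1) -> P2. 3 ppages; refcounts: pp0:1 pp1:3 pp2:2
Op 4: write(P0, v0, 112). refcount(pp0)=1 -> write in place. 3 ppages; refcounts: pp0:1 pp1:3 pp2:2
Op 5: write(P0, v1, 146). refcount(pp1)=3>1 -> COPY to pp3. 4 ppages; refcounts: pp0:1 pp1:2 pp2:2 pp3:1
Op 6: fork(P1) -> P3. 4 ppages; refcounts: pp0:1 pp1:3 pp2:3 pp3:1
Op 7: read(P2, v1) -> 10. No state change.
Op 8: write(P2, v0, 139). refcount(pp2)=3>1 -> COPY to pp4. 5 ppages; refcounts: pp0:1 pp1:3 pp2:2 pp3:1 pp4:1
P0: v0 -> pp0 = 112
P1: v0 -> pp2 = 172
P2: v0 -> pp4 = 139
P3: v0 -> pp2 = 172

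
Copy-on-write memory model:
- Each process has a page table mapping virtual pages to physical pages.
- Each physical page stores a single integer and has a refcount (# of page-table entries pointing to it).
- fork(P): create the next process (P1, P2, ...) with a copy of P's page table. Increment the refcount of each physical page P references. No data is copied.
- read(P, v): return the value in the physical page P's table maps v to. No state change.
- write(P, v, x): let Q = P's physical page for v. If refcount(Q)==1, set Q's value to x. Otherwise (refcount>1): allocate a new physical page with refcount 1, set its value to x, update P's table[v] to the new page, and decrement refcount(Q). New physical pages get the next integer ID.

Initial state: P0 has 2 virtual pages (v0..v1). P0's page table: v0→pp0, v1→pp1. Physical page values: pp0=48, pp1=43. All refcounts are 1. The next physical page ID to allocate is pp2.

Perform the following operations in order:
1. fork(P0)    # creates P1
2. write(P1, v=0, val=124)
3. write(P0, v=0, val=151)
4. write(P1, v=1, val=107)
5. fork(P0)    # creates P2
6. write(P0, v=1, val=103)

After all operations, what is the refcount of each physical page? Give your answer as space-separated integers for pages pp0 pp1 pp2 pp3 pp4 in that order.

Answer: 2 1 1 1 1

Derivation:
Op 1: fork(P0) -> P1. 2 ppages; refcounts: pp0:2 pp1:2
Op 2: write(P1, v0, 124). refcount(pp0)=2>1 -> COPY to pp2. 3 ppages; refcounts: pp0:1 pp1:2 pp2:1
Op 3: write(P0, v0, 151). refcount(pp0)=1 -> write in place. 3 ppages; refcounts: pp0:1 pp1:2 pp2:1
Op 4: write(P1, v1, 107). refcount(pp1)=2>1 -> COPY to pp3. 4 ppages; refcounts: pp0:1 pp1:1 pp2:1 pp3:1
Op 5: fork(P0) -> P2. 4 ppages; refcounts: pp0:2 pp1:2 pp2:1 pp3:1
Op 6: write(P0, v1, 103). refcount(pp1)=2>1 -> COPY to pp4. 5 ppages; refcounts: pp0:2 pp1:1 pp2:1 pp3:1 pp4:1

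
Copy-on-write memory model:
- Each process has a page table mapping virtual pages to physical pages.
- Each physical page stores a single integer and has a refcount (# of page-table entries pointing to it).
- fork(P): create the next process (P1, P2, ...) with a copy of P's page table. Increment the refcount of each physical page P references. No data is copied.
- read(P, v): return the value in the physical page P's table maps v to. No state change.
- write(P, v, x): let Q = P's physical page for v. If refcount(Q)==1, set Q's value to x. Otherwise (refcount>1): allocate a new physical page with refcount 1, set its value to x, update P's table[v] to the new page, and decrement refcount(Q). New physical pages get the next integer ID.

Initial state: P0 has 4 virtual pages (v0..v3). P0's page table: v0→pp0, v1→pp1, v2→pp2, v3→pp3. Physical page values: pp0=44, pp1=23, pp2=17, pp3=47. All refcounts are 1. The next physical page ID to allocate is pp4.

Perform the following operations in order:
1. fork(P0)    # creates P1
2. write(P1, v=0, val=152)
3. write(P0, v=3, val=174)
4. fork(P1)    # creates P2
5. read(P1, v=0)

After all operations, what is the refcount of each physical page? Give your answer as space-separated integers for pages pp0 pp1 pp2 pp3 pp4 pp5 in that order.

Answer: 1 3 3 2 2 1

Derivation:
Op 1: fork(P0) -> P1. 4 ppages; refcounts: pp0:2 pp1:2 pp2:2 pp3:2
Op 2: write(P1, v0, 152). refcount(pp0)=2>1 -> COPY to pp4. 5 ppages; refcounts: pp0:1 pp1:2 pp2:2 pp3:2 pp4:1
Op 3: write(P0, v3, 174). refcount(pp3)=2>1 -> COPY to pp5. 6 ppages; refcounts: pp0:1 pp1:2 pp2:2 pp3:1 pp4:1 pp5:1
Op 4: fork(P1) -> P2. 6 ppages; refcounts: pp0:1 pp1:3 pp2:3 pp3:2 pp4:2 pp5:1
Op 5: read(P1, v0) -> 152. No state change.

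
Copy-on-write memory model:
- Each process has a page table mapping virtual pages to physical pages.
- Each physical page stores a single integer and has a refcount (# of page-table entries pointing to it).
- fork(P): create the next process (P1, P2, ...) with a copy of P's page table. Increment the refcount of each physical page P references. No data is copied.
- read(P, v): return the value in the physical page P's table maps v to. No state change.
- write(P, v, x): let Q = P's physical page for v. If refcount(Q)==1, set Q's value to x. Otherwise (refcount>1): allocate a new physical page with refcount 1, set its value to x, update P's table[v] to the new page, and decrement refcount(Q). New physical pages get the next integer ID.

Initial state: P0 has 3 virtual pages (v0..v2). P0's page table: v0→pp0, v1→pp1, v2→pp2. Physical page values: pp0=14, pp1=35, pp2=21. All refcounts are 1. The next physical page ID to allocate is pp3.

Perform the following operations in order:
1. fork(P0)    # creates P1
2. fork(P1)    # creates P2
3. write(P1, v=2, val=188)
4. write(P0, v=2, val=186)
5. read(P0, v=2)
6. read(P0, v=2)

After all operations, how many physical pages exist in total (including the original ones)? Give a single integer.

Answer: 5

Derivation:
Op 1: fork(P0) -> P1. 3 ppages; refcounts: pp0:2 pp1:2 pp2:2
Op 2: fork(P1) -> P2. 3 ppages; refcounts: pp0:3 pp1:3 pp2:3
Op 3: write(P1, v2, 188). refcount(pp2)=3>1 -> COPY to pp3. 4 ppages; refcounts: pp0:3 pp1:3 pp2:2 pp3:1
Op 4: write(P0, v2, 186). refcount(pp2)=2>1 -> COPY to pp4. 5 ppages; refcounts: pp0:3 pp1:3 pp2:1 pp3:1 pp4:1
Op 5: read(P0, v2) -> 186. No state change.
Op 6: read(P0, v2) -> 186. No state change.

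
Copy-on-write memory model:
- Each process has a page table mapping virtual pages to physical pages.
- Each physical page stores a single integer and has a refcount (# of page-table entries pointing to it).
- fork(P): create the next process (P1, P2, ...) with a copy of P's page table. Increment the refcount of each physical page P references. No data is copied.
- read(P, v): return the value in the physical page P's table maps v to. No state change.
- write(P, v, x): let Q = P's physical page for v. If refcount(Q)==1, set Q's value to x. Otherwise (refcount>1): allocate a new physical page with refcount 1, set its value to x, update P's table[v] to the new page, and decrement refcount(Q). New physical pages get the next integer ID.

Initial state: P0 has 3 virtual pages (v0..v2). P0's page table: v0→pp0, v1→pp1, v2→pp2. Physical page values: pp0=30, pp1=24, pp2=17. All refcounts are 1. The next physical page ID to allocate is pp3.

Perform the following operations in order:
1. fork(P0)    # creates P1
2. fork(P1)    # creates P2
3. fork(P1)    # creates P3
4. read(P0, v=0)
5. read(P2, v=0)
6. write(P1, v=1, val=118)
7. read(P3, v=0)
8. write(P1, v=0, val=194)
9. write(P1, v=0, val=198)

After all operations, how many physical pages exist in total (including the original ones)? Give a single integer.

Op 1: fork(P0) -> P1. 3 ppages; refcounts: pp0:2 pp1:2 pp2:2
Op 2: fork(P1) -> P2. 3 ppages; refcounts: pp0:3 pp1:3 pp2:3
Op 3: fork(P1) -> P3. 3 ppages; refcounts: pp0:4 pp1:4 pp2:4
Op 4: read(P0, v0) -> 30. No state change.
Op 5: read(P2, v0) -> 30. No state change.
Op 6: write(P1, v1, 118). refcount(pp1)=4>1 -> COPY to pp3. 4 ppages; refcounts: pp0:4 pp1:3 pp2:4 pp3:1
Op 7: read(P3, v0) -> 30. No state change.
Op 8: write(P1, v0, 194). refcount(pp0)=4>1 -> COPY to pp4. 5 ppages; refcounts: pp0:3 pp1:3 pp2:4 pp3:1 pp4:1
Op 9: write(P1, v0, 198). refcount(pp4)=1 -> write in place. 5 ppages; refcounts: pp0:3 pp1:3 pp2:4 pp3:1 pp4:1

Answer: 5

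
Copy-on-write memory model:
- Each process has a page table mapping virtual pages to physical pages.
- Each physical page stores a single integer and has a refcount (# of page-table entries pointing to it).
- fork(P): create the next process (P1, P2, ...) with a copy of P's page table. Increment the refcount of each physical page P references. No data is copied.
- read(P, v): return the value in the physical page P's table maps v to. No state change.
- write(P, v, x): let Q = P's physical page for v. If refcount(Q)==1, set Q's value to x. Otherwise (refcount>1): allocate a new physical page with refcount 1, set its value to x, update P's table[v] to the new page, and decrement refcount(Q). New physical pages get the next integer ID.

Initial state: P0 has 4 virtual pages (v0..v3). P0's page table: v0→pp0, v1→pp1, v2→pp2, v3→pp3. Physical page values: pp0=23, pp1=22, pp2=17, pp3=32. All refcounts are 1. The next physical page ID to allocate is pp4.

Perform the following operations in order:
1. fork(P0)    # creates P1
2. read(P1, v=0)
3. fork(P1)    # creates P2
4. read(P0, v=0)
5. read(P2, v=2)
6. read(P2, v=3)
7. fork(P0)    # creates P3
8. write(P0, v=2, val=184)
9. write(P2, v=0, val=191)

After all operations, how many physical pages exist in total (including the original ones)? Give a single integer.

Answer: 6

Derivation:
Op 1: fork(P0) -> P1. 4 ppages; refcounts: pp0:2 pp1:2 pp2:2 pp3:2
Op 2: read(P1, v0) -> 23. No state change.
Op 3: fork(P1) -> P2. 4 ppages; refcounts: pp0:3 pp1:3 pp2:3 pp3:3
Op 4: read(P0, v0) -> 23. No state change.
Op 5: read(P2, v2) -> 17. No state change.
Op 6: read(P2, v3) -> 32. No state change.
Op 7: fork(P0) -> P3. 4 ppages; refcounts: pp0:4 pp1:4 pp2:4 pp3:4
Op 8: write(P0, v2, 184). refcount(pp2)=4>1 -> COPY to pp4. 5 ppages; refcounts: pp0:4 pp1:4 pp2:3 pp3:4 pp4:1
Op 9: write(P2, v0, 191). refcount(pp0)=4>1 -> COPY to pp5. 6 ppages; refcounts: pp0:3 pp1:4 pp2:3 pp3:4 pp4:1 pp5:1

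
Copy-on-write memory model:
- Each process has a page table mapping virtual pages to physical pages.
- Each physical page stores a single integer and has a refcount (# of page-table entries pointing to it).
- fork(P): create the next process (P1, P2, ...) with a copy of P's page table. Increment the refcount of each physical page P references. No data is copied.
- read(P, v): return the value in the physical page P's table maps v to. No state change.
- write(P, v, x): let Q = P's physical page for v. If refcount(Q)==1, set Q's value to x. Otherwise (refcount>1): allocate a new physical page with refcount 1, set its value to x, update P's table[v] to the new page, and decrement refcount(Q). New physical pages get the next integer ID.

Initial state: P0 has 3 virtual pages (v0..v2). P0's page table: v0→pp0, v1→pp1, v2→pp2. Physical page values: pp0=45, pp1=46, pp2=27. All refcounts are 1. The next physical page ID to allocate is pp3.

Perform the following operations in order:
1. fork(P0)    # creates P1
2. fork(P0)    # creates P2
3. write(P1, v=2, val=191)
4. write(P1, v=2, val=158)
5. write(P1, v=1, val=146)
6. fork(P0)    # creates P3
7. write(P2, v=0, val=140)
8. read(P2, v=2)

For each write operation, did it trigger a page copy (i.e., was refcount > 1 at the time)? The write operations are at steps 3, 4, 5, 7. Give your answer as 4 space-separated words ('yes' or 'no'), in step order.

Op 1: fork(P0) -> P1. 3 ppages; refcounts: pp0:2 pp1:2 pp2:2
Op 2: fork(P0) -> P2. 3 ppages; refcounts: pp0:3 pp1:3 pp2:3
Op 3: write(P1, v2, 191). refcount(pp2)=3>1 -> COPY to pp3. 4 ppages; refcounts: pp0:3 pp1:3 pp2:2 pp3:1
Op 4: write(P1, v2, 158). refcount(pp3)=1 -> write in place. 4 ppages; refcounts: pp0:3 pp1:3 pp2:2 pp3:1
Op 5: write(P1, v1, 146). refcount(pp1)=3>1 -> COPY to pp4. 5 ppages; refcounts: pp0:3 pp1:2 pp2:2 pp3:1 pp4:1
Op 6: fork(P0) -> P3. 5 ppages; refcounts: pp0:4 pp1:3 pp2:3 pp3:1 pp4:1
Op 7: write(P2, v0, 140). refcount(pp0)=4>1 -> COPY to pp5. 6 ppages; refcounts: pp0:3 pp1:3 pp2:3 pp3:1 pp4:1 pp5:1
Op 8: read(P2, v2) -> 27. No state change.

yes no yes yes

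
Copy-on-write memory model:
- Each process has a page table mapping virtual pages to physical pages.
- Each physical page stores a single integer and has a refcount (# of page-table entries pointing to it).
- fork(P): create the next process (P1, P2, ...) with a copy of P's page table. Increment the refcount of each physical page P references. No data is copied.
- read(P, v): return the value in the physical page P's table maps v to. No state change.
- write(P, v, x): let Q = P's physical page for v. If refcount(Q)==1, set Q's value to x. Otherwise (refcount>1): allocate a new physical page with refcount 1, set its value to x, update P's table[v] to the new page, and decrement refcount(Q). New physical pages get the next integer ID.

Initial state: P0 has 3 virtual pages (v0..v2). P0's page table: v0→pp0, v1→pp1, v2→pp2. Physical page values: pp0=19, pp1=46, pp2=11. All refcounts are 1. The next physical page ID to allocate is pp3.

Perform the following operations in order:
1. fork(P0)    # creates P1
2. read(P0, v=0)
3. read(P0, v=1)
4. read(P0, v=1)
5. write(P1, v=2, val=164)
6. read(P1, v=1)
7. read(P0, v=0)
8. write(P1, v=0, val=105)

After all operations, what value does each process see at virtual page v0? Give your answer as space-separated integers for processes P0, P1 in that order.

Op 1: fork(P0) -> P1. 3 ppages; refcounts: pp0:2 pp1:2 pp2:2
Op 2: read(P0, v0) -> 19. No state change.
Op 3: read(P0, v1) -> 46. No state change.
Op 4: read(P0, v1) -> 46. No state change.
Op 5: write(P1, v2, 164). refcount(pp2)=2>1 -> COPY to pp3. 4 ppages; refcounts: pp0:2 pp1:2 pp2:1 pp3:1
Op 6: read(P1, v1) -> 46. No state change.
Op 7: read(P0, v0) -> 19. No state change.
Op 8: write(P1, v0, 105). refcount(pp0)=2>1 -> COPY to pp4. 5 ppages; refcounts: pp0:1 pp1:2 pp2:1 pp3:1 pp4:1
P0: v0 -> pp0 = 19
P1: v0 -> pp4 = 105

Answer: 19 105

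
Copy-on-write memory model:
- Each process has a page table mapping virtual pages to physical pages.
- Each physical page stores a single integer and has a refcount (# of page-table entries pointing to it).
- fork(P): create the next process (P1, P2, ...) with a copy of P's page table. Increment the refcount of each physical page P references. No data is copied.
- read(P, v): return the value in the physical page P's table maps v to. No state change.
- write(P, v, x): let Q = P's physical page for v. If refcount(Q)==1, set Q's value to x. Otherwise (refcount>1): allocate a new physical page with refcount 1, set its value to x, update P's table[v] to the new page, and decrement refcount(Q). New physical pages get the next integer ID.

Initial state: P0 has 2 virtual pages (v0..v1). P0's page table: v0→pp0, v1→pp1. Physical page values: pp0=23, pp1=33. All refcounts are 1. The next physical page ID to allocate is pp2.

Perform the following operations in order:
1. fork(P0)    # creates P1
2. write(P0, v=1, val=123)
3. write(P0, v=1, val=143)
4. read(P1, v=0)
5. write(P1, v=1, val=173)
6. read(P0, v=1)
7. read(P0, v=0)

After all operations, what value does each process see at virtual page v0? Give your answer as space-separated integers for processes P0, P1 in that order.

Answer: 23 23

Derivation:
Op 1: fork(P0) -> P1. 2 ppages; refcounts: pp0:2 pp1:2
Op 2: write(P0, v1, 123). refcount(pp1)=2>1 -> COPY to pp2. 3 ppages; refcounts: pp0:2 pp1:1 pp2:1
Op 3: write(P0, v1, 143). refcount(pp2)=1 -> write in place. 3 ppages; refcounts: pp0:2 pp1:1 pp2:1
Op 4: read(P1, v0) -> 23. No state change.
Op 5: write(P1, v1, 173). refcount(pp1)=1 -> write in place. 3 ppages; refcounts: pp0:2 pp1:1 pp2:1
Op 6: read(P0, v1) -> 143. No state change.
Op 7: read(P0, v0) -> 23. No state change.
P0: v0 -> pp0 = 23
P1: v0 -> pp0 = 23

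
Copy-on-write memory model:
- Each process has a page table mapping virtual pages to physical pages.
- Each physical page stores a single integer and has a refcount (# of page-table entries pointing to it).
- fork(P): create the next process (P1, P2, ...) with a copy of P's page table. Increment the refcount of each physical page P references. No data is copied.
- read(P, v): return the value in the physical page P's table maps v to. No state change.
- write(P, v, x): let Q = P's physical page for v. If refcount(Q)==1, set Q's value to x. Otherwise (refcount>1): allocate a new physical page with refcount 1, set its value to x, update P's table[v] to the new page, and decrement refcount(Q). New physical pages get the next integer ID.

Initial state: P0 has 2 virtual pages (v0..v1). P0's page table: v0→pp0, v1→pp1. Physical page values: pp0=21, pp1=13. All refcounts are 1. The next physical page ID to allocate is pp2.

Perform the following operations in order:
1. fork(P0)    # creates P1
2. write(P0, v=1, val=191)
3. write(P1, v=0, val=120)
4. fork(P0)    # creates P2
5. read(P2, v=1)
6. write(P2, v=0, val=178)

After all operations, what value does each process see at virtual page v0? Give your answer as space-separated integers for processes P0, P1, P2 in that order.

Op 1: fork(P0) -> P1. 2 ppages; refcounts: pp0:2 pp1:2
Op 2: write(P0, v1, 191). refcount(pp1)=2>1 -> COPY to pp2. 3 ppages; refcounts: pp0:2 pp1:1 pp2:1
Op 3: write(P1, v0, 120). refcount(pp0)=2>1 -> COPY to pp3. 4 ppages; refcounts: pp0:1 pp1:1 pp2:1 pp3:1
Op 4: fork(P0) -> P2. 4 ppages; refcounts: pp0:2 pp1:1 pp2:2 pp3:1
Op 5: read(P2, v1) -> 191. No state change.
Op 6: write(P2, v0, 178). refcount(pp0)=2>1 -> COPY to pp4. 5 ppages; refcounts: pp0:1 pp1:1 pp2:2 pp3:1 pp4:1
P0: v0 -> pp0 = 21
P1: v0 -> pp3 = 120
P2: v0 -> pp4 = 178

Answer: 21 120 178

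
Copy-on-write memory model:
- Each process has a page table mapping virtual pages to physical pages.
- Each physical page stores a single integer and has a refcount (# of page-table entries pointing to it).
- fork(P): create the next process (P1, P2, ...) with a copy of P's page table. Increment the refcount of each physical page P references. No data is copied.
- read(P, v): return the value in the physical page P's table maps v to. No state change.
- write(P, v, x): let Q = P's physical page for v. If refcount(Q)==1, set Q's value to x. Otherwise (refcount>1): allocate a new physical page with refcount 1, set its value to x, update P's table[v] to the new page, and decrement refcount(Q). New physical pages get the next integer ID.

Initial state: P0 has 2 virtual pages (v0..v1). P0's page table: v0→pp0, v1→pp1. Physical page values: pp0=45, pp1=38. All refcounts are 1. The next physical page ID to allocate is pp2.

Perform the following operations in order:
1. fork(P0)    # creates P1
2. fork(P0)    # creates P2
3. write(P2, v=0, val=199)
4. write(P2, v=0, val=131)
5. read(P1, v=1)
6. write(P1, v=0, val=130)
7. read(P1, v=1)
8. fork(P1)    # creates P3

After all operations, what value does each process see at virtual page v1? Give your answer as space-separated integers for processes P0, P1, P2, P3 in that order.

Op 1: fork(P0) -> P1. 2 ppages; refcounts: pp0:2 pp1:2
Op 2: fork(P0) -> P2. 2 ppages; refcounts: pp0:3 pp1:3
Op 3: write(P2, v0, 199). refcount(pp0)=3>1 -> COPY to pp2. 3 ppages; refcounts: pp0:2 pp1:3 pp2:1
Op 4: write(P2, v0, 131). refcount(pp2)=1 -> write in place. 3 ppages; refcounts: pp0:2 pp1:3 pp2:1
Op 5: read(P1, v1) -> 38. No state change.
Op 6: write(P1, v0, 130). refcount(pp0)=2>1 -> COPY to pp3. 4 ppages; refcounts: pp0:1 pp1:3 pp2:1 pp3:1
Op 7: read(P1, v1) -> 38. No state change.
Op 8: fork(P1) -> P3. 4 ppages; refcounts: pp0:1 pp1:4 pp2:1 pp3:2
P0: v1 -> pp1 = 38
P1: v1 -> pp1 = 38
P2: v1 -> pp1 = 38
P3: v1 -> pp1 = 38

Answer: 38 38 38 38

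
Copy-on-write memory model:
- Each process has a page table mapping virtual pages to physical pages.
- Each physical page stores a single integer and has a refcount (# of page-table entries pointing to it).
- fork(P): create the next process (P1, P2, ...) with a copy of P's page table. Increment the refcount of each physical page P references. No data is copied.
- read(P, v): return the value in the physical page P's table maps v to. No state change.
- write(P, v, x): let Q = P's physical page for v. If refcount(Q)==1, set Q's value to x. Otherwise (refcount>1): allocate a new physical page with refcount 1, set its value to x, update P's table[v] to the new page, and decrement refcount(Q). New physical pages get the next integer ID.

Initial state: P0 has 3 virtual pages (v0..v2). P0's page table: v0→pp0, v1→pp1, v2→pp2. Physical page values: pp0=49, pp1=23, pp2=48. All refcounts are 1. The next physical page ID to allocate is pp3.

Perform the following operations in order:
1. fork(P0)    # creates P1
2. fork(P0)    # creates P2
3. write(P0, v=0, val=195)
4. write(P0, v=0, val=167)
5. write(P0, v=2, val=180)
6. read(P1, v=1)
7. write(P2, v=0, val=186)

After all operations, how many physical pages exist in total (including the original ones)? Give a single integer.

Op 1: fork(P0) -> P1. 3 ppages; refcounts: pp0:2 pp1:2 pp2:2
Op 2: fork(P0) -> P2. 3 ppages; refcounts: pp0:3 pp1:3 pp2:3
Op 3: write(P0, v0, 195). refcount(pp0)=3>1 -> COPY to pp3. 4 ppages; refcounts: pp0:2 pp1:3 pp2:3 pp3:1
Op 4: write(P0, v0, 167). refcount(pp3)=1 -> write in place. 4 ppages; refcounts: pp0:2 pp1:3 pp2:3 pp3:1
Op 5: write(P0, v2, 180). refcount(pp2)=3>1 -> COPY to pp4. 5 ppages; refcounts: pp0:2 pp1:3 pp2:2 pp3:1 pp4:1
Op 6: read(P1, v1) -> 23. No state change.
Op 7: write(P2, v0, 186). refcount(pp0)=2>1 -> COPY to pp5. 6 ppages; refcounts: pp0:1 pp1:3 pp2:2 pp3:1 pp4:1 pp5:1

Answer: 6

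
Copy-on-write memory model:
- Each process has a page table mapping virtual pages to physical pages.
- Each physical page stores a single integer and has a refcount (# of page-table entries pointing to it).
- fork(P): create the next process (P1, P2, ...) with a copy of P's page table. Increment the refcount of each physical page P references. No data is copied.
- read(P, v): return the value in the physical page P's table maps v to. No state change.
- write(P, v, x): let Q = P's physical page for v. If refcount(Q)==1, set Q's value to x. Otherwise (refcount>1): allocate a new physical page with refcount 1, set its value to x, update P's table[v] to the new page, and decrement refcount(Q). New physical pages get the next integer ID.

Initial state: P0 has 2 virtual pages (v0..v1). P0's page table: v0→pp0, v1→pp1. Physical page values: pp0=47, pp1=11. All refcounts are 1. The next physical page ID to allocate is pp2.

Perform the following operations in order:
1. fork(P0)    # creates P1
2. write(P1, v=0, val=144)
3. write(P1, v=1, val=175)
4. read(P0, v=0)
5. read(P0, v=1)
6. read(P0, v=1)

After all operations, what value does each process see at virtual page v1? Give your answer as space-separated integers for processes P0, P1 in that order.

Answer: 11 175

Derivation:
Op 1: fork(P0) -> P1. 2 ppages; refcounts: pp0:2 pp1:2
Op 2: write(P1, v0, 144). refcount(pp0)=2>1 -> COPY to pp2. 3 ppages; refcounts: pp0:1 pp1:2 pp2:1
Op 3: write(P1, v1, 175). refcount(pp1)=2>1 -> COPY to pp3. 4 ppages; refcounts: pp0:1 pp1:1 pp2:1 pp3:1
Op 4: read(P0, v0) -> 47. No state change.
Op 5: read(P0, v1) -> 11. No state change.
Op 6: read(P0, v1) -> 11. No state change.
P0: v1 -> pp1 = 11
P1: v1 -> pp3 = 175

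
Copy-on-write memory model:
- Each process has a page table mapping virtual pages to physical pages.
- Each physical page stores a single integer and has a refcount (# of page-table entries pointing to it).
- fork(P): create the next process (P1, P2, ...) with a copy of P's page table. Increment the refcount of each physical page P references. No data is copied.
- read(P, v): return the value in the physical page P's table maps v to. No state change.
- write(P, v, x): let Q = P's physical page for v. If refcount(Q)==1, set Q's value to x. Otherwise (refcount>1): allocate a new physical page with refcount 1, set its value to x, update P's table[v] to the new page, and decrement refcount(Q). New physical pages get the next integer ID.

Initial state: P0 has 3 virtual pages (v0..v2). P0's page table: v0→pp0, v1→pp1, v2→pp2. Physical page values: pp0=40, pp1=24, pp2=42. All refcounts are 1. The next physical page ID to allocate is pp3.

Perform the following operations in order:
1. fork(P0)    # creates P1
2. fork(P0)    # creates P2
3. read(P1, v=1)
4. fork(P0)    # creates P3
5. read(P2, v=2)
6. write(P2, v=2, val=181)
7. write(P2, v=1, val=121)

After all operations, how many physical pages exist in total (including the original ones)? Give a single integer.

Answer: 5

Derivation:
Op 1: fork(P0) -> P1. 3 ppages; refcounts: pp0:2 pp1:2 pp2:2
Op 2: fork(P0) -> P2. 3 ppages; refcounts: pp0:3 pp1:3 pp2:3
Op 3: read(P1, v1) -> 24. No state change.
Op 4: fork(P0) -> P3. 3 ppages; refcounts: pp0:4 pp1:4 pp2:4
Op 5: read(P2, v2) -> 42. No state change.
Op 6: write(P2, v2, 181). refcount(pp2)=4>1 -> COPY to pp3. 4 ppages; refcounts: pp0:4 pp1:4 pp2:3 pp3:1
Op 7: write(P2, v1, 121). refcount(pp1)=4>1 -> COPY to pp4. 5 ppages; refcounts: pp0:4 pp1:3 pp2:3 pp3:1 pp4:1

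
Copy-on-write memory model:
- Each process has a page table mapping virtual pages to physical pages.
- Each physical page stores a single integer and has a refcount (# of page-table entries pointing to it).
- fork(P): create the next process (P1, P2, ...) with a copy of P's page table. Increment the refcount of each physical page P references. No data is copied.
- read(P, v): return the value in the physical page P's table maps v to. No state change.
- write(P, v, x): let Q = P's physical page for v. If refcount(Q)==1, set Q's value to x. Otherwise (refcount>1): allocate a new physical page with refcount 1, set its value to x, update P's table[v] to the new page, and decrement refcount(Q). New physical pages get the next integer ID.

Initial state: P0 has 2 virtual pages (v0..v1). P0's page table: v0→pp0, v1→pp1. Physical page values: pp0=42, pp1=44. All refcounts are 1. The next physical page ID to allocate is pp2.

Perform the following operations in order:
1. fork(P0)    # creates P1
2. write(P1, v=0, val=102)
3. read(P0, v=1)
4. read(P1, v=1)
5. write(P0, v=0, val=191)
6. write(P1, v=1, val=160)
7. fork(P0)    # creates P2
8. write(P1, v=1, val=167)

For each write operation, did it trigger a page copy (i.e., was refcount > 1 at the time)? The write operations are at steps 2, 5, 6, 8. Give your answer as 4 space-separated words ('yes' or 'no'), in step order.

Op 1: fork(P0) -> P1. 2 ppages; refcounts: pp0:2 pp1:2
Op 2: write(P1, v0, 102). refcount(pp0)=2>1 -> COPY to pp2. 3 ppages; refcounts: pp0:1 pp1:2 pp2:1
Op 3: read(P0, v1) -> 44. No state change.
Op 4: read(P1, v1) -> 44. No state change.
Op 5: write(P0, v0, 191). refcount(pp0)=1 -> write in place. 3 ppages; refcounts: pp0:1 pp1:2 pp2:1
Op 6: write(P1, v1, 160). refcount(pp1)=2>1 -> COPY to pp3. 4 ppages; refcounts: pp0:1 pp1:1 pp2:1 pp3:1
Op 7: fork(P0) -> P2. 4 ppages; refcounts: pp0:2 pp1:2 pp2:1 pp3:1
Op 8: write(P1, v1, 167). refcount(pp3)=1 -> write in place. 4 ppages; refcounts: pp0:2 pp1:2 pp2:1 pp3:1

yes no yes no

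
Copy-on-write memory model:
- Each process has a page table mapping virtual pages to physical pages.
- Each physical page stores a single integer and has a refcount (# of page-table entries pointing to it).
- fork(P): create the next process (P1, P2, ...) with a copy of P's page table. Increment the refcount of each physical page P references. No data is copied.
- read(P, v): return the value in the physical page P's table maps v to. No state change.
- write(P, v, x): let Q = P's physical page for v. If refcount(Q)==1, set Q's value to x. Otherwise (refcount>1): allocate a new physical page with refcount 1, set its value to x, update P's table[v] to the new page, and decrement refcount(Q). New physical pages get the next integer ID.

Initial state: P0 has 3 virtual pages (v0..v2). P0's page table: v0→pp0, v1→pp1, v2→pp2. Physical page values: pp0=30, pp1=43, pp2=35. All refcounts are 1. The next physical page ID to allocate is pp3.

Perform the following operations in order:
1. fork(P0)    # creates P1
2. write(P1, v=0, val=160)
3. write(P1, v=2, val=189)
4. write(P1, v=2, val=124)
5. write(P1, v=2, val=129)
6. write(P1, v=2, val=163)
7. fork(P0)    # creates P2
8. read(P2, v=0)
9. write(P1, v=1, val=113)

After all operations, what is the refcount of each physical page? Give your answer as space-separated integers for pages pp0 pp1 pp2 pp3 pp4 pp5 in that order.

Op 1: fork(P0) -> P1. 3 ppages; refcounts: pp0:2 pp1:2 pp2:2
Op 2: write(P1, v0, 160). refcount(pp0)=2>1 -> COPY to pp3. 4 ppages; refcounts: pp0:1 pp1:2 pp2:2 pp3:1
Op 3: write(P1, v2, 189). refcount(pp2)=2>1 -> COPY to pp4. 5 ppages; refcounts: pp0:1 pp1:2 pp2:1 pp3:1 pp4:1
Op 4: write(P1, v2, 124). refcount(pp4)=1 -> write in place. 5 ppages; refcounts: pp0:1 pp1:2 pp2:1 pp3:1 pp4:1
Op 5: write(P1, v2, 129). refcount(pp4)=1 -> write in place. 5 ppages; refcounts: pp0:1 pp1:2 pp2:1 pp3:1 pp4:1
Op 6: write(P1, v2, 163). refcount(pp4)=1 -> write in place. 5 ppages; refcounts: pp0:1 pp1:2 pp2:1 pp3:1 pp4:1
Op 7: fork(P0) -> P2. 5 ppages; refcounts: pp0:2 pp1:3 pp2:2 pp3:1 pp4:1
Op 8: read(P2, v0) -> 30. No state change.
Op 9: write(P1, v1, 113). refcount(pp1)=3>1 -> COPY to pp5. 6 ppages; refcounts: pp0:2 pp1:2 pp2:2 pp3:1 pp4:1 pp5:1

Answer: 2 2 2 1 1 1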